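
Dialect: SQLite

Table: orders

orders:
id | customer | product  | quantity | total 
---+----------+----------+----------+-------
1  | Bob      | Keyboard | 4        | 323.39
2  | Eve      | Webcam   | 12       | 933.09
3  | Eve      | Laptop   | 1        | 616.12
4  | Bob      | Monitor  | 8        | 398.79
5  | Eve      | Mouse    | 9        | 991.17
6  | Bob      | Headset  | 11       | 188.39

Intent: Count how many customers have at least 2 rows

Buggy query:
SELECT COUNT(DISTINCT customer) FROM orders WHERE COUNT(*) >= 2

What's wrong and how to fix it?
Bug: WHERE filters individual rows, not groups, so a group-level COUNT is invalid there

Fix: Use a subquery that GROUPs and filters with HAVING, then count its rows

Corrected query:
SELECT COUNT(*) FROM (SELECT customer FROM orders GROUP BY customer HAVING COUNT(*) >= 2)

Result:
COUNT(*)
--------
2       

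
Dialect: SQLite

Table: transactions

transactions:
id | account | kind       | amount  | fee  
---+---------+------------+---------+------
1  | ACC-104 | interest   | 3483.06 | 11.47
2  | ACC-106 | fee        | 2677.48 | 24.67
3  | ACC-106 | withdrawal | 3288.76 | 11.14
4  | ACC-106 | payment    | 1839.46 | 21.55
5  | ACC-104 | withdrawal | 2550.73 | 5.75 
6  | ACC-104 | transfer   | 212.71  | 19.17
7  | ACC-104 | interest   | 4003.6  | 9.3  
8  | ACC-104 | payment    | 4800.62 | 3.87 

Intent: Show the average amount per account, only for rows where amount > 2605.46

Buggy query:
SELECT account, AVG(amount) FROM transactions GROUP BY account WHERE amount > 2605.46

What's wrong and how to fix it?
Bug: WHERE cannot follow GROUP BY

Fix: Place WHERE between FROM and GROUP BY

Corrected query:
SELECT account, AVG(amount) FROM transactions WHERE amount > 2605.46 GROUP BY account

Result:
account | AVG(amount)
--------+------------
ACC-104 | 4095.76    
ACC-106 | 2983.12    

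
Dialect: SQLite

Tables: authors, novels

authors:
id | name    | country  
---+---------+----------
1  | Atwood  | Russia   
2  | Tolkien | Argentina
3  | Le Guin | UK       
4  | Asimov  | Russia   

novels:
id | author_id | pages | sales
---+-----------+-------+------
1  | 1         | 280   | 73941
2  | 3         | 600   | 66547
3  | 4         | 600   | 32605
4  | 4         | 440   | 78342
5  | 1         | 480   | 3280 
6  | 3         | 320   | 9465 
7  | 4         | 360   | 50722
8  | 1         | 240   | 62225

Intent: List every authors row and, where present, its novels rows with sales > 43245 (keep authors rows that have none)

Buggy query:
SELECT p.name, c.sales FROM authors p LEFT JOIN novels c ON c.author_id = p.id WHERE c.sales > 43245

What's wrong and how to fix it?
Bug: A WHERE condition on the right-hand table after LEFT JOIN drops unmatched parents

Fix: Put 'c.sales > 43245' in the JOIN's ON clause instead of WHERE

Corrected query:
SELECT p.name, c.sales FROM authors p LEFT JOIN novels c ON c.author_id = p.id AND c.sales > 43245

Result:
name    | sales
--------+------
Atwood  | 62225
Atwood  | 73941
Tolkien | NULL 
Le Guin | 66547
Asimov  | 50722
Asimov  | 78342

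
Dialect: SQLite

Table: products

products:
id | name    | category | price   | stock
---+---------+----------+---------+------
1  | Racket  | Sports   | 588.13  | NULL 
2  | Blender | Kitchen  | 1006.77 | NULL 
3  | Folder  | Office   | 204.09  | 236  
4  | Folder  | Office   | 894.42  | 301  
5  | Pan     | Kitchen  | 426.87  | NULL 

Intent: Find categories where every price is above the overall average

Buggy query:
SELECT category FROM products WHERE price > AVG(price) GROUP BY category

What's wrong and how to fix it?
Bug: AVG() is an aggregate; it can't sit directly in WHERE

Fix: Use a subquery for AVG and a HAVING MIN(...) filter so the condition holds for every row in the group

Corrected query:
SELECT category FROM products GROUP BY category HAVING MIN(price) > (SELECT AVG(price) FROM products)

Result:
(no rows)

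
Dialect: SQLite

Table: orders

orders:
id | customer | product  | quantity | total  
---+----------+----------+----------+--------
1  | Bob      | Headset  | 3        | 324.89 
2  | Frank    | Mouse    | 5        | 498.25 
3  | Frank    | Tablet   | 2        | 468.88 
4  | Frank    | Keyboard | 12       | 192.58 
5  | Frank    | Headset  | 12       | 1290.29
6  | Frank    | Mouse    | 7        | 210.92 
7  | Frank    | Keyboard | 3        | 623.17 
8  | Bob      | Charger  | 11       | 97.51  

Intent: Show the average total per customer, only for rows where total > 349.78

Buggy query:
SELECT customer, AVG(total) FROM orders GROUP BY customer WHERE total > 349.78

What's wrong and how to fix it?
Bug: Row-level WHERE must come before GROUP BY in the clause order

Fix: Move the WHERE clause before GROUP BY

Corrected query:
SELECT customer, AVG(total) FROM orders WHERE total > 349.78 GROUP BY customer

Result:
customer | AVG(total)
---------+-----------
Frank    | 720.1475  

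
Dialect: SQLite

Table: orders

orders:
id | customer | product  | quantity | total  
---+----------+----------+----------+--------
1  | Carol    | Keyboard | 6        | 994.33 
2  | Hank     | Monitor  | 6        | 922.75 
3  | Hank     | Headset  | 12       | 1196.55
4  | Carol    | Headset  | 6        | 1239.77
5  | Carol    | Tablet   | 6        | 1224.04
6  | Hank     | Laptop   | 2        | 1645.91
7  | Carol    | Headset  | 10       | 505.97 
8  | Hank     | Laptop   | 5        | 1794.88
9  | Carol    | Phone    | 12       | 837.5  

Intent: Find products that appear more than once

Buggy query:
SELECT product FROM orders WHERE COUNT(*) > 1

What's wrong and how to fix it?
Bug: WHERE can't reference COUNT(*); aggregates are computed after WHERE

Fix: GROUP BY product, then filter groups with HAVING COUNT(*) > 1

Corrected query:
SELECT product FROM orders GROUP BY product HAVING COUNT(*) > 1

Result:
product
-------
Headset
Laptop 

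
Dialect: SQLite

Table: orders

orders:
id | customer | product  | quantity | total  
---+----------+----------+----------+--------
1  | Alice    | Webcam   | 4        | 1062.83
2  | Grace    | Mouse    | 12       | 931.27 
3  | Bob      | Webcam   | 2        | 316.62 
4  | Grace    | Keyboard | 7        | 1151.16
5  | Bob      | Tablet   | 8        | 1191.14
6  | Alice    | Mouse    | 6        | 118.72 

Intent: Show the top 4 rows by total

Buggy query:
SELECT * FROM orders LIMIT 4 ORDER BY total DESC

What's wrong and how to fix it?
Bug: ORDER BY cannot follow LIMIT; LIMIT is the final clause

Fix: Sort with ORDER BY, then apply LIMIT

Corrected query:
SELECT * FROM orders ORDER BY total DESC LIMIT 4

Result:
id | customer | product  | quantity | total  
---+----------+----------+----------+--------
5  | Bob      | Tablet   | 8        | 1191.14
4  | Grace    | Keyboard | 7        | 1151.16
1  | Alice    | Webcam   | 4        | 1062.83
2  | Grace    | Mouse    | 12       | 931.27 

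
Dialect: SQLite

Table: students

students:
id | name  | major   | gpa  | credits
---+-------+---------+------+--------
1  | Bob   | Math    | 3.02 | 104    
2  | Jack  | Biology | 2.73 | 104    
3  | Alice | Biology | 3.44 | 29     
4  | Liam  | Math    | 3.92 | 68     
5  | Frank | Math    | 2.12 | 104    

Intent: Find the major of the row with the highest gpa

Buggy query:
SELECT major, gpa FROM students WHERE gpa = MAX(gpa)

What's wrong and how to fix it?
Bug: MAX(gpa) is an aggregate and cannot be used directly in WHERE

Fix: Wrap MAX in a scalar subquery so WHERE compares against a single value

Corrected query:
SELECT major, gpa FROM students WHERE gpa = (SELECT MAX(gpa) FROM students)

Result:
major | gpa 
------+-----
Math  | 3.92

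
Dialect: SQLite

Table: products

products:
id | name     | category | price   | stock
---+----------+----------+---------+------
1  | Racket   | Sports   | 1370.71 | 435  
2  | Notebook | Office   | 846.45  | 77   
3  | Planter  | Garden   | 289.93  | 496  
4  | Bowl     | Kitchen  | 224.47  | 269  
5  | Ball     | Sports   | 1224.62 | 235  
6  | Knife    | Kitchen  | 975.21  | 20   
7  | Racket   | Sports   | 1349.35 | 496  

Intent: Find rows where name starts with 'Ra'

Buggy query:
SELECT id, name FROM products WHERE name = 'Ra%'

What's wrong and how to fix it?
Bug: Wildcards only work with LIKE; '=' treats '%' as a literal character

Fix: Use LIKE for wildcard pattern matching

Corrected query:
SELECT id, name FROM products WHERE name LIKE 'Ra%'

Result:
id | name  
---+-------
1  | Racket
7  | Racket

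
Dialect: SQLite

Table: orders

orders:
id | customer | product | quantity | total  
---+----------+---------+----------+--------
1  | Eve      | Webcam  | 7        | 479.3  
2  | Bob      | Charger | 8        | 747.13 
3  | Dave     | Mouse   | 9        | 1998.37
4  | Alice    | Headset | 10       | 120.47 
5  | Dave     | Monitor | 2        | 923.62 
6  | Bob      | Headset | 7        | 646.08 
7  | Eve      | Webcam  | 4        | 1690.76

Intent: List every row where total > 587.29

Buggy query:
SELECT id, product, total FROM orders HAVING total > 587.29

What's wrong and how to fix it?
Bug: HAVING filters the output of aggregation, but this query has no GROUP BY and no aggregate functions, so SQLite rejects it (HAVING clause on a non-aggregate query); the condition here is per row

Fix: Replace HAVING with WHERE since the condition applies to individual rows

Corrected query:
SELECT id, product, total FROM orders WHERE total > 587.29

Result:
id | product | total  
---+---------+--------
2  | Charger | 747.13 
3  | Mouse   | 1998.37
5  | Monitor | 923.62 
6  | Headset | 646.08 
7  | Webcam  | 1690.76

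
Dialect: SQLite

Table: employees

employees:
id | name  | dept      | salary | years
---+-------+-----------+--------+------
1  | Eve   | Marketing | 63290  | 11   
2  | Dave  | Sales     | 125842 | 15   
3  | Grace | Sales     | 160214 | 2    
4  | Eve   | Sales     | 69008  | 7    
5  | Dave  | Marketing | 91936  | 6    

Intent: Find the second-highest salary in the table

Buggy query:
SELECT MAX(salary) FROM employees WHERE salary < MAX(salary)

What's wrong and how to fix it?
Bug: The inner MAX is an aggregate inside WHERE, which is not allowed

Fix: Put the inner MAX in a scalar subquery

Corrected query:
SELECT MAX(salary) FROM employees WHERE salary < (SELECT MAX(salary) FROM employees)

Result:
MAX(salary)
-----------
125842     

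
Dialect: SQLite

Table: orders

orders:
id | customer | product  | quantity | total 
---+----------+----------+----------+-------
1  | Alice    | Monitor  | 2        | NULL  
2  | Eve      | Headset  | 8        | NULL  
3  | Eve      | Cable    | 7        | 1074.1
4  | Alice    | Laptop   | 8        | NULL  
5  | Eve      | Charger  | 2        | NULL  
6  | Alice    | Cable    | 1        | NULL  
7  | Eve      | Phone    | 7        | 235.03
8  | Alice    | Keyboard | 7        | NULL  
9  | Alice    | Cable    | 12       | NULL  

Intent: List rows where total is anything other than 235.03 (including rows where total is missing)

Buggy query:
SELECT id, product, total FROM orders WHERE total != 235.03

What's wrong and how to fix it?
Bug: 'total != 235.03' is unknown when total is NULL, so NULL rows are silently excluded

Fix: Handle NULL separately with IS NULL alongside the inequality

Corrected query:
SELECT id, product, total FROM orders WHERE total != 235.03 OR total IS NULL

Result:
id | product  | total 
---+----------+-------
1  | Monitor  | NULL  
2  | Headset  | NULL  
3  | Cable    | 1074.1
4  | Laptop   | NULL  
5  | Charger  | NULL  
6  | Cable    | NULL  
8  | Keyboard | NULL  
9  | Cable    | NULL  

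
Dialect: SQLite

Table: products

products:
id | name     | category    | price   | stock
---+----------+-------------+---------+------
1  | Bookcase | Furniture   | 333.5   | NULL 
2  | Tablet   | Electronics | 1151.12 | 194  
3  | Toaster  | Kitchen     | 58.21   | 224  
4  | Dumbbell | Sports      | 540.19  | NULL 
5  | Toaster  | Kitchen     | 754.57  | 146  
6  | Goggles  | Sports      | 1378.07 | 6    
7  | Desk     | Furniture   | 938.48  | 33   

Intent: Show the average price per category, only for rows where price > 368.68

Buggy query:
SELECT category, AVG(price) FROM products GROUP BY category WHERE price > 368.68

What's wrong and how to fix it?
Bug: Row-level WHERE must come before GROUP BY in the clause order

Fix: Move the WHERE clause before GROUP BY

Corrected query:
SELECT category, AVG(price) FROM products WHERE price > 368.68 GROUP BY category

Result:
category    | AVG(price)
------------+-----------
Electronics | 1151.12   
Furniture   | 938.48    
Kitchen     | 754.57    
Sports      | 959.13    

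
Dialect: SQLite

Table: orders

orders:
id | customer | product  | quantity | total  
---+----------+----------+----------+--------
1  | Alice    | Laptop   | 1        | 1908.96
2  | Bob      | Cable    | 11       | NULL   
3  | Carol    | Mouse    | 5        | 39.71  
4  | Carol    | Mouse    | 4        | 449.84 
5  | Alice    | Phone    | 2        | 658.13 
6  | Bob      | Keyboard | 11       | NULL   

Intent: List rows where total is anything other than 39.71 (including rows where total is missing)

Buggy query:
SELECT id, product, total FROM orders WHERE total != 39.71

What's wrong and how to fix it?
Bug: 'total != 39.71' is unknown when total is NULL, so NULL rows are silently excluded

Fix: Handle NULL separately with IS NULL alongside the inequality

Corrected query:
SELECT id, product, total FROM orders WHERE total != 39.71 OR total IS NULL

Result:
id | product  | total  
---+----------+--------
1  | Laptop   | 1908.96
2  | Cable    | NULL   
4  | Mouse    | 449.84 
5  | Phone    | 658.13 
6  | Keyboard | NULL   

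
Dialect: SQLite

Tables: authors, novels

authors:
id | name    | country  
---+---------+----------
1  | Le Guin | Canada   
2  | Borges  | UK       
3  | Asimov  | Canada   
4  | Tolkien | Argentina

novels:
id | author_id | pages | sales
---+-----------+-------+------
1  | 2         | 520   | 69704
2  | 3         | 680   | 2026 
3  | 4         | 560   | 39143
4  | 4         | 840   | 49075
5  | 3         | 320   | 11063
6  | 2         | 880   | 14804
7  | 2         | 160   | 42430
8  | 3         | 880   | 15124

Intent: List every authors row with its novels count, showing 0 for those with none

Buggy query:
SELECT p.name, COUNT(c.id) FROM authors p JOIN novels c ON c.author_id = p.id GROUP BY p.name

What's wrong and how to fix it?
Bug: An inner join excludes parents with zero children

Fix: Switch to LEFT JOIN to retain unmatched parent rows

Corrected query:
SELECT p.name, COUNT(c.id) FROM authors p LEFT JOIN novels c ON c.author_id = p.id GROUP BY p.name

Result:
name    | COUNT(c.id)
--------+------------
Asimov  | 3          
Borges  | 3          
Le Guin | 0          
Tolkien | 2          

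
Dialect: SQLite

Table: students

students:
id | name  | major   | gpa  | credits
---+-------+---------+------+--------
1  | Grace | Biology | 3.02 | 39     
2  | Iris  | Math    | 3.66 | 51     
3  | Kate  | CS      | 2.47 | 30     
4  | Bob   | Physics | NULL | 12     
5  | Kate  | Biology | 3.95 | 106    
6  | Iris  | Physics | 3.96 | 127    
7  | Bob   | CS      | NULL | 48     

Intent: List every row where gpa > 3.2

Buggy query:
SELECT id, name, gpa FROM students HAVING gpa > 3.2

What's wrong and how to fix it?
Bug: This is a non-aggregate query (no GROUP BY, no aggregates), so in SQLite the HAVING clause is invalid here; a row-level condition belongs in WHERE

Fix: Use WHERE for row-level filtering

Corrected query:
SELECT id, name, gpa FROM students WHERE gpa > 3.2

Result:
id | name | gpa 
---+------+-----
2  | Iris | 3.66
5  | Kate | 3.95
6  | Iris | 3.96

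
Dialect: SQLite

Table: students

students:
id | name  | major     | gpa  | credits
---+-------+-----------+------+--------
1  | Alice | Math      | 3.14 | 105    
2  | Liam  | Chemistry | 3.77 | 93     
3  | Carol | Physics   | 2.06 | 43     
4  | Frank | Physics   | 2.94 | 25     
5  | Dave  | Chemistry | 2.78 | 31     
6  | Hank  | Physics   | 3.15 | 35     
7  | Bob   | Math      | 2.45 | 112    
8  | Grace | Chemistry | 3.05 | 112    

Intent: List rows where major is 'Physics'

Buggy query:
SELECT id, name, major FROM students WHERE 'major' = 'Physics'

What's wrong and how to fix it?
Bug: Single quotes denote string literals in SQL; the column name is being compared as a constant string

Fix: Reference the column as major without single quotes

Corrected query:
SELECT id, name, major FROM students WHERE major = 'Physics'

Result:
id | name  | major  
---+-------+--------
3  | Carol | Physics
4  | Frank | Physics
6  | Hank  | Physics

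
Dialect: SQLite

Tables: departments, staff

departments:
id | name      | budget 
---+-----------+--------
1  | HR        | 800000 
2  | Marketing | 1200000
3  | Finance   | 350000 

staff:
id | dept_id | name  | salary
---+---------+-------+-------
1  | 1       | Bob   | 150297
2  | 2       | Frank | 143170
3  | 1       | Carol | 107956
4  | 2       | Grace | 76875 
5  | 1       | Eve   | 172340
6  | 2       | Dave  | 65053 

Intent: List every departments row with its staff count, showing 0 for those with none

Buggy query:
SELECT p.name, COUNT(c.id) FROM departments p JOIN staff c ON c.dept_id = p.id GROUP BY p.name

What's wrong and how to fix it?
Bug: INNER JOIN drops departments rows that have no matching staff rows

Fix: Use LEFT JOIN so parents without children still appear (COUNT(c.id) gives 0)

Corrected query:
SELECT p.name, COUNT(c.id) FROM departments p LEFT JOIN staff c ON c.dept_id = p.id GROUP BY p.name

Result:
name      | COUNT(c.id)
----------+------------
Finance   | 0          
HR        | 3          
Marketing | 3          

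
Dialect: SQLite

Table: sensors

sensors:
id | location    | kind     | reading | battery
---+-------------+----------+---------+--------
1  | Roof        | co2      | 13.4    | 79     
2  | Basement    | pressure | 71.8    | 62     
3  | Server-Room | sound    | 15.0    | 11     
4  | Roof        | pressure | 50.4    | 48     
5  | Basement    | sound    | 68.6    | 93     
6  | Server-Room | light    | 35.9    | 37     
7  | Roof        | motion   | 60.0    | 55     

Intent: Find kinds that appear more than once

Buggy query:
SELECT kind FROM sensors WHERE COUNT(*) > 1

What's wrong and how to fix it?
Bug: COUNT(*) is an aggregate and cannot be used in WHERE

Fix: Group first, then use HAVING for the count condition

Corrected query:
SELECT kind FROM sensors GROUP BY kind HAVING COUNT(*) > 1

Result:
kind    
--------
pressure
sound   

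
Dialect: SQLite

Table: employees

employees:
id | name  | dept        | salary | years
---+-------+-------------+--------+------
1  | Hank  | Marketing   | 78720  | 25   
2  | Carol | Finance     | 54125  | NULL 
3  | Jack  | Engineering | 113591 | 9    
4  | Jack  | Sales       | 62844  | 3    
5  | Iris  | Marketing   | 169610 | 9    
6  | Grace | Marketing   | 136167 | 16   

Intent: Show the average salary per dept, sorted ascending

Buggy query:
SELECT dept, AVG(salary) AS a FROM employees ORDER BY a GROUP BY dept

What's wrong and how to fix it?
Bug: GROUP BY must precede ORDER BY

Fix: Reorder: SELECT … FROM … GROUP BY … ORDER BY …

Corrected query:
SELECT dept, AVG(salary) AS a FROM employees GROUP BY dept ORDER BY a

Result:
dept        | a            
------------+--------------
Finance     | 54125        
Sales       | 62844        
Engineering | 113591       
Marketing   | 128165.666667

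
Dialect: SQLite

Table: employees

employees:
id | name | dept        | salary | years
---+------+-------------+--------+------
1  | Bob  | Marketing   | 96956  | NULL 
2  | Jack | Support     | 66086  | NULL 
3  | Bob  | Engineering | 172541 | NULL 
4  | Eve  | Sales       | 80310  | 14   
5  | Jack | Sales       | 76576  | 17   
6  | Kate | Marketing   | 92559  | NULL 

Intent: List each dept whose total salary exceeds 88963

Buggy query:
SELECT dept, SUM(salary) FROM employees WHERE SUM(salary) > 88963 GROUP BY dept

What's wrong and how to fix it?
Bug: Aggregate functions cannot appear in a WHERE clause

Fix: Use HAVING (which filters groups after aggregation) instead of WHERE

Corrected query:
SELECT dept, SUM(salary) FROM employees GROUP BY dept HAVING SUM(salary) > 88963

Result:
dept        | SUM(salary)
------------+------------
Engineering | 172541     
Marketing   | 189515     
Sales       | 156886     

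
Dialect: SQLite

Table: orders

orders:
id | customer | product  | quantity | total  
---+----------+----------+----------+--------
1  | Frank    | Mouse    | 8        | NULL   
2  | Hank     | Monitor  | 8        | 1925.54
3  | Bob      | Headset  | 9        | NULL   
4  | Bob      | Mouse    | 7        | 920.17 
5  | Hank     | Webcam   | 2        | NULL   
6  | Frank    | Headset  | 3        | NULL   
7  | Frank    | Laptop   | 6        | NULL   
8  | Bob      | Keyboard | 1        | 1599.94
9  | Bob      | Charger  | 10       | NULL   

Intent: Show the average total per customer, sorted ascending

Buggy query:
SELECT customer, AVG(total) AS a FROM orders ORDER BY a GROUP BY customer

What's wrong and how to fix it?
Bug: ORDER BY appears before GROUP BY; SQL clause order requires GROUP BY first

Fix: Reorder: SELECT … FROM … GROUP BY … ORDER BY …

Corrected query:
SELECT customer, AVG(total) AS a FROM orders GROUP BY customer ORDER BY a

Result:
customer | a       
---------+---------
Frank    | NULL    
Bob      | 1260.055
Hank     | 1925.54 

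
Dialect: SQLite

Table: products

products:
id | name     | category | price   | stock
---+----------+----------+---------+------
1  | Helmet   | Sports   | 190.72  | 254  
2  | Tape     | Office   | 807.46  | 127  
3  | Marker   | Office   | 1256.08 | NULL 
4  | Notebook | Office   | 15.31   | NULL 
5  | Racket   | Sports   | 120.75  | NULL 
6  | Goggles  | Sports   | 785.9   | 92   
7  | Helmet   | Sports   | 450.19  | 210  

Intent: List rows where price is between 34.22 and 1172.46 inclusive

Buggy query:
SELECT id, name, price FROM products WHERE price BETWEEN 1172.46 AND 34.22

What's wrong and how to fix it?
Bug: BETWEEN expects the lower bound first; with 1172.46 AND 34.22 the range is empty

Fix: Write BETWEEN 34.22 AND 1172.46

Corrected query:
SELECT id, name, price FROM products WHERE price BETWEEN 34.22 AND 1172.46

Result:
id | name    | price 
---+---------+-------
1  | Helmet  | 190.72
2  | Tape    | 807.46
5  | Racket  | 120.75
6  | Goggles | 785.9 
7  | Helmet  | 450.19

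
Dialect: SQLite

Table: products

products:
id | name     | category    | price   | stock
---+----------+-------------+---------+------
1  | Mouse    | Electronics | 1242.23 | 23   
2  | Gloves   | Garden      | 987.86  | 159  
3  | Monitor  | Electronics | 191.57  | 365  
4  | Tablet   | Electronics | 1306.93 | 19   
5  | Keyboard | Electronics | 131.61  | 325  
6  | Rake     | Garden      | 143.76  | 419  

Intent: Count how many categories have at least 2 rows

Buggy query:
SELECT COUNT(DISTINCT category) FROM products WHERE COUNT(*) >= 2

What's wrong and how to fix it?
Bug: COUNT(*) cannot appear in WHERE; the per-group count doesn't exist yet

Fix: Use a subquery that GROUPs and filters with HAVING, then count its rows

Corrected query:
SELECT COUNT(*) FROM (SELECT category FROM products GROUP BY category HAVING COUNT(*) >= 2)

Result:
COUNT(*)
--------
2       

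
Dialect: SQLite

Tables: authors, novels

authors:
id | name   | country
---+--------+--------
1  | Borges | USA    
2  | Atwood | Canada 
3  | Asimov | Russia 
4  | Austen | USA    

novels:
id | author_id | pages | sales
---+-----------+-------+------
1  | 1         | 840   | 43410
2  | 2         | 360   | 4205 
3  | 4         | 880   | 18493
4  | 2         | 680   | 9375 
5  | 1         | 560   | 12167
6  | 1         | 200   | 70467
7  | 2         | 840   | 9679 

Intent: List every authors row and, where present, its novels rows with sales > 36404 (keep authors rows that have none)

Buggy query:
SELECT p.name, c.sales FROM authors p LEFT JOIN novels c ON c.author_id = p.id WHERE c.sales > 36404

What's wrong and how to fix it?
Bug: A WHERE condition on the right-hand table after LEFT JOIN drops unmatched parents

Fix: Move the right-table condition into the ON clause so unmatched parents are kept

Corrected query:
SELECT p.name, c.sales FROM authors p LEFT JOIN novels c ON c.author_id = p.id AND c.sales > 36404

Result:
name   | sales
-------+------
Borges | 43410
Borges | 70467
Atwood | NULL 
Asimov | NULL 
Austen | NULL 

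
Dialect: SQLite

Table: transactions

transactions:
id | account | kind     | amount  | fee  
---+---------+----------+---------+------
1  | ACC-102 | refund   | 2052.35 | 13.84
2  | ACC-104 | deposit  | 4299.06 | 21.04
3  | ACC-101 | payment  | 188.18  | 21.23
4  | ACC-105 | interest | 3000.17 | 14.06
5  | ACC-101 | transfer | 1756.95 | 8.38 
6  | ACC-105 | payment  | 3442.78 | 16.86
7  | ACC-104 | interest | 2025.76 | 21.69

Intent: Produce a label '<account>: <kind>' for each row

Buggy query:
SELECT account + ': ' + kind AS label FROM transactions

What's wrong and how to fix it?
Bug: '+' is numeric addition; on text columns SQLite converts them to 0 instead of concatenating

Fix: Use the || operator for string concatenation

Corrected query:
SELECT account || ': ' || kind AS label FROM transactions

Result:
label            
-----------------
ACC-102: refund  
ACC-104: deposit 
ACC-101: payment 
ACC-105: interest
ACC-101: transfer
ACC-105: payment 
ACC-104: interest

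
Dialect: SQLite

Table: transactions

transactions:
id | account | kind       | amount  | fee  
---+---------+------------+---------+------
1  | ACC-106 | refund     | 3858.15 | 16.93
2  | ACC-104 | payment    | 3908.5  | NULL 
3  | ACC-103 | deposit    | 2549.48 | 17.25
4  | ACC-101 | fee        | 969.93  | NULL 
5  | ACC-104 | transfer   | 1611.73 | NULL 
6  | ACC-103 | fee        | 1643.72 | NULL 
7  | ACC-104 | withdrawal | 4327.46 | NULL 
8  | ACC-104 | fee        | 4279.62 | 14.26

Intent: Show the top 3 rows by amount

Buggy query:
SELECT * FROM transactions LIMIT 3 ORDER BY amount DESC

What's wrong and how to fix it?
Bug: ORDER BY cannot follow LIMIT; LIMIT is the final clause

Fix: Sort with ORDER BY, then apply LIMIT

Corrected query:
SELECT * FROM transactions ORDER BY amount DESC LIMIT 3

Result:
id | account | kind       | amount  | fee  
---+---------+------------+---------+------
7  | ACC-104 | withdrawal | 4327.46 | NULL 
8  | ACC-104 | fee        | 4279.62 | 14.26
2  | ACC-104 | payment    | 3908.5  | NULL 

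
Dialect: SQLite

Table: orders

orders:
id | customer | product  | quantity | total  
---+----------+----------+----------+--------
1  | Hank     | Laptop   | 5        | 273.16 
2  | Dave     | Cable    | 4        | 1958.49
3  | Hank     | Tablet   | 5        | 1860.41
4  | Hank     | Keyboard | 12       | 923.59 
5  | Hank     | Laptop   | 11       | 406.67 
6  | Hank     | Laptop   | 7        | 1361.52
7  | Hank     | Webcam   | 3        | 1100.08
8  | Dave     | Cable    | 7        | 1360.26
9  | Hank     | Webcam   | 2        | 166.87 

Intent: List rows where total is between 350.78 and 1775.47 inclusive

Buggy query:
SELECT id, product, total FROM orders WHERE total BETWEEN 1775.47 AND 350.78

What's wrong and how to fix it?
Bug: BETWEEN expects the lower bound first; with 1775.47 AND 350.78 the range is empty

Fix: Write BETWEEN 350.78 AND 1775.47

Corrected query:
SELECT id, product, total FROM orders WHERE total BETWEEN 350.78 AND 1775.47

Result:
id | product  | total  
---+----------+--------
4  | Keyboard | 923.59 
5  | Laptop   | 406.67 
6  | Laptop   | 1361.52
7  | Webcam   | 1100.08
8  | Cable    | 1360.26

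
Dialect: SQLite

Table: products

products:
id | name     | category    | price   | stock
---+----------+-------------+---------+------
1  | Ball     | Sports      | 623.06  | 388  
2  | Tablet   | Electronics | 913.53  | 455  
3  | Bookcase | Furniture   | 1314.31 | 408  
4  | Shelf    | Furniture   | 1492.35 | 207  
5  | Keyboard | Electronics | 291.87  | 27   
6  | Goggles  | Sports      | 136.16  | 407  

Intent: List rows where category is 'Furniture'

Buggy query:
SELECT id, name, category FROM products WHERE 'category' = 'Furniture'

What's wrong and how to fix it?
Bug: 'category' in single quotes is a string literal, not the column; the comparison is literal-vs-literal and never true

Fix: Remove the quotes around the column name (or use double quotes for an identifier)

Corrected query:
SELECT id, name, category FROM products WHERE category = 'Furniture'

Result:
id | name     | category 
---+----------+----------
3  | Bookcase | Furniture
4  | Shelf    | Furniture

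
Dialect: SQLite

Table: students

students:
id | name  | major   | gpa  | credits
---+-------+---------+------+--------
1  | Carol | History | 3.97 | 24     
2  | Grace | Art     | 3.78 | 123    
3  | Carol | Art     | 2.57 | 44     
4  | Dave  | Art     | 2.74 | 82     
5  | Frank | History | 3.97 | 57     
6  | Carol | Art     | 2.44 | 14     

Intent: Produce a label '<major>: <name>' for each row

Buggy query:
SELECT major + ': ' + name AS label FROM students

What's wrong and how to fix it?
Bug: SQLite uses || for string concatenation; + coerces text to numbers (yielding 0)

Fix: Use the || operator for string concatenation

Corrected query:
SELECT major || ': ' || name AS label FROM students

Result:
label         
--------------
History: Carol
Art: Grace    
Art: Carol    
Art: Dave     
History: Frank
Art: Carol    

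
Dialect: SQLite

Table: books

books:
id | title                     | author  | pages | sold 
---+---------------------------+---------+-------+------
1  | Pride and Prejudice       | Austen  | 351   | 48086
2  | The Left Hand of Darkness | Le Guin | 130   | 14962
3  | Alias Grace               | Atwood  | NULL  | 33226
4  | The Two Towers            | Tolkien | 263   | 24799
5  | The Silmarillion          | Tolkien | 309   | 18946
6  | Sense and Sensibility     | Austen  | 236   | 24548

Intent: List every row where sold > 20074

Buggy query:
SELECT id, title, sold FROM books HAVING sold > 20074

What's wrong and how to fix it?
Bug: This is a non-aggregate query (no GROUP BY, no aggregates), so in SQLite the HAVING clause is invalid here; a row-level condition belongs in WHERE

Fix: Replace HAVING with WHERE since the condition applies to individual rows

Corrected query:
SELECT id, title, sold FROM books WHERE sold > 20074

Result:
id | title                 | sold 
---+-----------------------+------
1  | Pride and Prejudice   | 48086
3  | Alias Grace           | 33226
4  | The Two Towers        | 24799
6  | Sense and Sensibility | 24548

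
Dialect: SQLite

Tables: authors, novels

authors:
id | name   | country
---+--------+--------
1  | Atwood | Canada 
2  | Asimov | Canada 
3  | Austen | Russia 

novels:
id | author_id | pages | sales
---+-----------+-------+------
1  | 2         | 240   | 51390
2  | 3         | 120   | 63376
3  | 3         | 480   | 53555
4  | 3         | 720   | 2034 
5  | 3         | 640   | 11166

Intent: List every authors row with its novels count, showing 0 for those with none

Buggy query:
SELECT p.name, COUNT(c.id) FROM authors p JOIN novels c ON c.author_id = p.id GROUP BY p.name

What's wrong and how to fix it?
Bug: An inner join excludes parents with zero children

Fix: Use LEFT JOIN so parents without children still appear (COUNT(c.id) gives 0)

Corrected query:
SELECT p.name, COUNT(c.id) FROM authors p LEFT JOIN novels c ON c.author_id = p.id GROUP BY p.name

Result:
name   | COUNT(c.id)
-------+------------
Asimov | 1          
Atwood | 0          
Austen | 4          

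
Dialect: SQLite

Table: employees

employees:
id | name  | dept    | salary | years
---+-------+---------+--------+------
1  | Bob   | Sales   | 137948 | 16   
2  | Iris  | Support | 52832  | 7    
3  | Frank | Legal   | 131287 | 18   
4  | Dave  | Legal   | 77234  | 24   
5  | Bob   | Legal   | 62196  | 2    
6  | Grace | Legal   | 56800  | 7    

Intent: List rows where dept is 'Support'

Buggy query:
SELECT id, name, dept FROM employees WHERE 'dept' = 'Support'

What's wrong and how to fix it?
Bug: 'dept' in single quotes is a string literal, not the column; the comparison is literal-vs-literal and never true

Fix: Reference the column as dept without single quotes

Corrected query:
SELECT id, name, dept FROM employees WHERE dept = 'Support'

Result:
id | name | dept   
---+------+--------
2  | Iris | Support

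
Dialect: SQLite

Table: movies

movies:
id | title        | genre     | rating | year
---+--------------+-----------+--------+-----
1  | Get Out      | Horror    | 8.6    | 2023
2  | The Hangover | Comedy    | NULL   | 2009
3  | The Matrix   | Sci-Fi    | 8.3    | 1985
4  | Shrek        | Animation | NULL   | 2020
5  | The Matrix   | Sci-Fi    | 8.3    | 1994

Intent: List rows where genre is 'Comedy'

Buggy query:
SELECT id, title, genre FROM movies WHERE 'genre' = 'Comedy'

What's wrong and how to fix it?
Bug: Single quotes denote string literals in SQL; the column name is being compared as a constant string

Fix: Remove the quotes around the column name (or use double quotes for an identifier)

Corrected query:
SELECT id, title, genre FROM movies WHERE genre = 'Comedy'

Result:
id | title        | genre 
---+--------------+-------
2  | The Hangover | Comedy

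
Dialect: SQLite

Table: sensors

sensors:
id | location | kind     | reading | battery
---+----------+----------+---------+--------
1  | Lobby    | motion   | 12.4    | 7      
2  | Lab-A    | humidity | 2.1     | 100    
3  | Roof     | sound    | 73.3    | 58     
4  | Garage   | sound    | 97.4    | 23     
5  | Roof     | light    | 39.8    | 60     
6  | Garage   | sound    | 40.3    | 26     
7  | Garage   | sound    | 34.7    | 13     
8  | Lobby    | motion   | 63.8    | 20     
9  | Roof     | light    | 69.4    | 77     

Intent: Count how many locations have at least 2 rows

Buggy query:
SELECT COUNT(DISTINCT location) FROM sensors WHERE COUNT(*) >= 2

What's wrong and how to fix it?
Bug: COUNT(*) cannot appear in WHERE; the per-group count doesn't exist yet

Fix: Use a subquery that GROUPs and filters with HAVING, then count its rows

Corrected query:
SELECT COUNT(*) FROM (SELECT location FROM sensors GROUP BY location HAVING COUNT(*) >= 2)

Result:
COUNT(*)
--------
3       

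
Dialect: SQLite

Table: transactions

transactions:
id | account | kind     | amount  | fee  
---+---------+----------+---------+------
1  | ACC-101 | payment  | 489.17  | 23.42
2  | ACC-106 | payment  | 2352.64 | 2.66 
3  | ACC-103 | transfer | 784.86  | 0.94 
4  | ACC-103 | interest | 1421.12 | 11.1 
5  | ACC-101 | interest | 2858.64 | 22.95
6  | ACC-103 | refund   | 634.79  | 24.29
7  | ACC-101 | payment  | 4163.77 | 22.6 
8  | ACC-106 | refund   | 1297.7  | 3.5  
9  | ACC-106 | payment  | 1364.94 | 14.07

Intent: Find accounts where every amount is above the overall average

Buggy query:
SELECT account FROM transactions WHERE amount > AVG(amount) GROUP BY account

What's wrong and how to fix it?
Bug: AVG() is an aggregate; it can't sit directly in WHERE

Fix: Use a subquery for AVG and a HAVING MIN(...) filter so the condition holds for every row in the group

Corrected query:
SELECT account FROM transactions GROUP BY account HAVING MIN(amount) > (SELECT AVG(amount) FROM transactions)

Result:
(no rows)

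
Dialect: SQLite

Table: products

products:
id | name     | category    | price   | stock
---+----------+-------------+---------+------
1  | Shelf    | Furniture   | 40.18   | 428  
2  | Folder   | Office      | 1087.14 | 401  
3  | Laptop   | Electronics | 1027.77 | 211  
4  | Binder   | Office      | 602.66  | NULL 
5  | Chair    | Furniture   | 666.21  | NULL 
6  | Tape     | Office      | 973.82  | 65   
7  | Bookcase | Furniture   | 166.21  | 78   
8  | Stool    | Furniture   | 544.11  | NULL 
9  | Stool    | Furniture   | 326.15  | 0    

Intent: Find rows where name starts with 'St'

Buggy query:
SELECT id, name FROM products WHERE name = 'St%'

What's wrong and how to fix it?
Bug: Wildcards only work with LIKE; '=' treats '%' as a literal character

Fix: Use LIKE for wildcard pattern matching

Corrected query:
SELECT id, name FROM products WHERE name LIKE 'St%'

Result:
id | name 
---+------
8  | Stool
9  | Stool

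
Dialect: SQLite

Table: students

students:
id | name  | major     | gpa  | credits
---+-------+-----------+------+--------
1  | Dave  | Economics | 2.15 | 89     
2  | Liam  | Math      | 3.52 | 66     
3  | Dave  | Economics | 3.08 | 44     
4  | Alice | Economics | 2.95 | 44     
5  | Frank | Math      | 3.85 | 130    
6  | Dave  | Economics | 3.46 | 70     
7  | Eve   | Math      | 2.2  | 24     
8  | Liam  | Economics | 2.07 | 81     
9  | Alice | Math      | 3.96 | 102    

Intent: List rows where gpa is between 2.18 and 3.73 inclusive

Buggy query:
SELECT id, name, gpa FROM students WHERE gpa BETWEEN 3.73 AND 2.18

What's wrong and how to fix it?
Bug: BETWEEN expects the lower bound first; with 3.73 AND 2.18 the range is empty

Fix: Write BETWEEN 2.18 AND 3.73

Corrected query:
SELECT id, name, gpa FROM students WHERE gpa BETWEEN 2.18 AND 3.73

Result:
id | name  | gpa 
---+-------+-----
2  | Liam  | 3.52
3  | Dave  | 3.08
4  | Alice | 2.95
6  | Dave  | 3.46
7  | Eve   | 2.2 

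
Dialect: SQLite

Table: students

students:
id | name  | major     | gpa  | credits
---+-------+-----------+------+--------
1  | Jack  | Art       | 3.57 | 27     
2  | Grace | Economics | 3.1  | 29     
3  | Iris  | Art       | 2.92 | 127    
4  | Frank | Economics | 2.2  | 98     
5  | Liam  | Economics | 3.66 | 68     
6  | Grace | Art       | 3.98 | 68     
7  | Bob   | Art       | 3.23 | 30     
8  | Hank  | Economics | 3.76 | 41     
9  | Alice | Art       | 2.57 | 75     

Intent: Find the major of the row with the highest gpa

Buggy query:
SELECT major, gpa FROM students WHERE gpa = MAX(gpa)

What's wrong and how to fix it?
Bug: MAX(gpa) is an aggregate and cannot be used directly in WHERE

Fix: Wrap MAX in a scalar subquery so WHERE compares against a single value

Corrected query:
SELECT major, gpa FROM students WHERE gpa = (SELECT MAX(gpa) FROM students)

Result:
major | gpa 
------+-----
Art   | 3.98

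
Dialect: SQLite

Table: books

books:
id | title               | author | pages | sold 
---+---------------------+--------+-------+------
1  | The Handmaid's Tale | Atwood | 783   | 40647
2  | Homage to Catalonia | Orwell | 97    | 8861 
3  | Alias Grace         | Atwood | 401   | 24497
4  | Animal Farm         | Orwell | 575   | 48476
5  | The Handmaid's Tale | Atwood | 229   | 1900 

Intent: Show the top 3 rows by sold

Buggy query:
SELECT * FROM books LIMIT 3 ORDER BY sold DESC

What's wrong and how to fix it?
Bug: LIMIT must come after ORDER BY

Fix: Sort with ORDER BY, then apply LIMIT

Corrected query:
SELECT * FROM books ORDER BY sold DESC LIMIT 3

Result:
id | title               | author | pages | sold 
---+---------------------+--------+-------+------
4  | Animal Farm         | Orwell | 575   | 48476
1  | The Handmaid's Tale | Atwood | 783   | 40647
3  | Alias Grace         | Atwood | 401   | 24497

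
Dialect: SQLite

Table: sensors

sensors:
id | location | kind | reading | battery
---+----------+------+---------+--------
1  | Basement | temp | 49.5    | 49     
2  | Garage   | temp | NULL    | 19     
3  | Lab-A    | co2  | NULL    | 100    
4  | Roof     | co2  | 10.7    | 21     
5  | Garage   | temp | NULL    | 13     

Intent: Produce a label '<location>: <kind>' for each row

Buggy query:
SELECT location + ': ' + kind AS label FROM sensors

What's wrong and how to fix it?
Bug: SQLite uses || for string concatenation; + coerces text to numbers (yielding 0)

Fix: Use the || operator for string concatenation

Corrected query:
SELECT location || ': ' || kind AS label FROM sensors

Result:
label         
--------------
Basement: temp
Garage: temp  
Lab-A: co2    
Roof: co2     
Garage: temp  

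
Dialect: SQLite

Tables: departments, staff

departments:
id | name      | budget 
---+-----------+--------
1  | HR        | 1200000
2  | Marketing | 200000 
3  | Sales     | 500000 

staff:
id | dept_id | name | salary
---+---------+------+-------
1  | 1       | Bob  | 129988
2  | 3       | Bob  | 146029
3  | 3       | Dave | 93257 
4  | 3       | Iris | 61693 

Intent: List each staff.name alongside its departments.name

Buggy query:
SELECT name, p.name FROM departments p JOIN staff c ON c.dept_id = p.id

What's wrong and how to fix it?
Bug: 'name' exists in both joined tables, so the database can't tell which one is meant

Fix: Prefix ambiguous columns with the table alias

Corrected query:
SELECT c.name, p.name FROM departments p JOIN staff c ON c.dept_id = p.id

Result:
name | name 
-----+------
Bob  | HR   
Bob  | Sales
Dave | Sales
Iris | Sales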